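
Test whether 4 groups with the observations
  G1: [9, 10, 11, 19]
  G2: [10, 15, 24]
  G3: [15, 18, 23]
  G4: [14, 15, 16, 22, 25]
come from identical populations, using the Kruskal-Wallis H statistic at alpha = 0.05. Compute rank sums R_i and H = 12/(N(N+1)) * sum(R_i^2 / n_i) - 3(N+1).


Step 1: Combine all N = 15 observations and assign midranks.
sorted (value, group, rank): (9,G1,1), (10,G1,2.5), (10,G2,2.5), (11,G1,4), (14,G4,5), (15,G2,7), (15,G3,7), (15,G4,7), (16,G4,9), (18,G3,10), (19,G1,11), (22,G4,12), (23,G3,13), (24,G2,14), (25,G4,15)
Step 2: Sum ranks within each group.
R_1 = 18.5 (n_1 = 4)
R_2 = 23.5 (n_2 = 3)
R_3 = 30 (n_3 = 3)
R_4 = 48 (n_4 = 5)
Step 3: H = 12/(N(N+1)) * sum(R_i^2/n_i) - 3(N+1)
     = 12/(15*16) * (18.5^2/4 + 23.5^2/3 + 30^2/3 + 48^2/5) - 3*16
     = 0.050000 * 1030.45 - 48
     = 3.522292.
Step 4: Ties present; correction factor C = 1 - 30/(15^3 - 15) = 0.991071. Corrected H = 3.522292 / 0.991071 = 3.554024.
Step 5: Under H0, H ~ chi^2(3); p-value = 0.313823.
Step 6: alpha = 0.05. fail to reject H0.

H = 3.5540, df = 3, p = 0.313823, fail to reject H0.


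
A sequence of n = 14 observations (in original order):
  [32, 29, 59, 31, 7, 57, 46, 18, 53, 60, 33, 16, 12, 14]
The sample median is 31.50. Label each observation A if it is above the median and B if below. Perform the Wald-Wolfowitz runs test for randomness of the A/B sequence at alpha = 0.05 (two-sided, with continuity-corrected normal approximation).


Step 1: Compute median = 31.50; label A = above, B = below.
Labels in order: ABABBAABAAABBB  (n_A = 7, n_B = 7)
Step 2: Count runs R = 8.
Step 3: Under H0 (random ordering), E[R] = 2*n_A*n_B/(n_A+n_B) + 1 = 2*7*7/14 + 1 = 8.0000.
        Var[R] = 2*n_A*n_B*(2*n_A*n_B - n_A - n_B) / ((n_A+n_B)^2 * (n_A+n_B-1)) = 8232/2548 = 3.2308.
        SD[R] = 1.7974.
Step 4: R = E[R], so z = 0 with no continuity correction.
Step 5: Two-sided p-value via normal approximation = 2*(1 - Phi(|z|)) = 1.000000.
Step 6: alpha = 0.05. fail to reject H0.

R = 8, z = 0.0000, p = 1.000000, fail to reject H0.


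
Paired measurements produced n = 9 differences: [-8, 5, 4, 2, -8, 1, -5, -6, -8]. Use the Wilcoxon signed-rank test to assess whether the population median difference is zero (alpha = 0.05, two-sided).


Step 1: Drop any zero differences (none here) and take |d_i|.
|d| = [8, 5, 4, 2, 8, 1, 5, 6, 8]
Step 2: Midrank |d_i| (ties get averaged ranks).
ranks: |8|->8, |5|->4.5, |4|->3, |2|->2, |8|->8, |1|->1, |5|->4.5, |6|->6, |8|->8
Step 3: Attach original signs; sum ranks with positive sign and with negative sign.
W+ = 4.5 + 3 + 2 + 1 = 10.5
W- = 8 + 8 + 4.5 + 6 + 8 = 34.5
(Check: W+ + W- = 45 should equal n(n+1)/2 = 45.)
Step 4: Test statistic W = min(W+, W-) = 10.5.
Step 5: Ties in |d|, so use the tie-corrected normal approximation.
        E[W] = n(n+1)/4 = 9*10/4 = 22.5.
        Tie groups: |d|=5 (t=2), |d|=8 (t=3); sum(t^3 - t) = 30.
        Var[W] = n(n+1)(2n+1)/24 - sum(t^3-t)/48 = 1710/24 - 30/48 = 70.625.
        z = (W - E[W]) / sqrt(Var[W]) = (10.5 - 22.5) / 8.4039 = -1.4279.
        Two-sided p = 2*Phi(z) = 0.153317.
Step 6: alpha = 0.05. fail to reject H0.

W+ = 10.5, W- = 34.5, W = min = 10.5, p = 0.153317, fail to reject H0.


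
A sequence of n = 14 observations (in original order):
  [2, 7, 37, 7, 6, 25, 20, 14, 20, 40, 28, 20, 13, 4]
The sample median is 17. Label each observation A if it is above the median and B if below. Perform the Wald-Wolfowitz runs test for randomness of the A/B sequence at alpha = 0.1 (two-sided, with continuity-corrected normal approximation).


Step 1: Compute median = 17; label A = above, B = below.
Labels in order: BBABBAABAAAABB  (n_A = 7, n_B = 7)
Step 2: Count runs R = 7.
Step 3: Under H0 (random ordering), E[R] = 2*n_A*n_B/(n_A+n_B) + 1 = 2*7*7/14 + 1 = 8.0000.
        Var[R] = 2*n_A*n_B*(2*n_A*n_B - n_A - n_B) / ((n_A+n_B)^2 * (n_A+n_B-1)) = 8232/2548 = 3.2308.
        SD[R] = 1.7974.
Step 4: Continuity-corrected z = (R + 0.5 - E[R]) / SD[R] = (7 + 0.5 - 8.0000) / 1.7974 = -0.2782.
Step 5: Two-sided p-value via normal approximation = 2*(1 - Phi(|z|)) = 0.780879.
Step 6: alpha = 0.1. fail to reject H0.

R = 7, z = -0.2782, p = 0.780879, fail to reject H0.


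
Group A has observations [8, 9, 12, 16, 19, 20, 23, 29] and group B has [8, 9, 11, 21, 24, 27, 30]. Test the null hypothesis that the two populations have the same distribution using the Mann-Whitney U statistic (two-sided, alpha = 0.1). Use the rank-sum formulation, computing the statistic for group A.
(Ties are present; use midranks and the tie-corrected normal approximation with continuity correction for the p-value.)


Step 1: Combine and sort all 15 observations; assign midranks.
sorted (value, group): (8,X), (8,Y), (9,X), (9,Y), (11,Y), (12,X), (16,X), (19,X), (20,X), (21,Y), (23,X), (24,Y), (27,Y), (29,X), (30,Y)
ranks: 8->1.5, 8->1.5, 9->3.5, 9->3.5, 11->5, 12->6, 16->7, 19->8, 20->9, 21->10, 23->11, 24->12, 27->13, 29->14, 30->15
Step 2: Rank sum for X: R1 = 1.5 + 3.5 + 6 + 7 + 8 + 9 + 11 + 14 = 60.
Step 3: U_X = R1 - n1(n1+1)/2 = 60 - 8*9/2 = 60 - 36 = 24.
       U_Y = n1*n2 - U_X = 56 - 24 = 32.
Step 4: Ties are present, so use the tie-corrected normal approximation (with continuity correction) for the p-value.
Step 5: p-value = 0.684910; compare to alpha = 0.1. fail to reject H0.

U_X = 24, p = 0.684910, fail to reject H0 at alpha = 0.1.


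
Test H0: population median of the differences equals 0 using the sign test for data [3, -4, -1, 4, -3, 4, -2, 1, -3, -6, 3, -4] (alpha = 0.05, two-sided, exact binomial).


Step 1: Discard zero differences. Original n = 12; n_eff = number of nonzero differences = 12.
Nonzero differences (with sign): +3, -4, -1, +4, -3, +4, -2, +1, -3, -6, +3, -4
Step 2: Count signs: positive = 5, negative = 7.
Step 3: Under H0: P(positive) = 0.5, so the number of positives S ~ Bin(12, 0.5).
Step 4: Two-sided exact p-value = sum of Bin(12,0.5) probabilities at or below the observed probability = 0.774414.
Step 5: alpha = 0.05. fail to reject H0.

n_eff = 12, pos = 5, neg = 7, p = 0.774414, fail to reject H0.


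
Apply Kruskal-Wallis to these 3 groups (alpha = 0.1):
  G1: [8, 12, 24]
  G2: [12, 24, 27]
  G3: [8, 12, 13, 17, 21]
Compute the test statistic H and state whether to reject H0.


Step 1: Combine all N = 11 observations and assign midranks.
sorted (value, group, rank): (8,G1,1.5), (8,G3,1.5), (12,G1,4), (12,G2,4), (12,G3,4), (13,G3,6), (17,G3,7), (21,G3,8), (24,G1,9.5), (24,G2,9.5), (27,G2,11)
Step 2: Sum ranks within each group.
R_1 = 15 (n_1 = 3)
R_2 = 24.5 (n_2 = 3)
R_3 = 26.5 (n_3 = 5)
Step 3: H = 12/(N(N+1)) * sum(R_i^2/n_i) - 3(N+1)
     = 12/(11*12) * (15^2/3 + 24.5^2/3 + 26.5^2/5) - 3*12
     = 0.090909 * 415.533 - 36
     = 1.775758.
Step 4: Ties present; correction factor C = 1 - 36/(11^3 - 11) = 0.972727. Corrected H = 1.775758 / 0.972727 = 1.825545.
Step 5: Under H0, H ~ chi^2(2); p-value = 0.401410.
Step 6: alpha = 0.1. fail to reject H0.

H = 1.8255, df = 2, p = 0.401410, fail to reject H0.


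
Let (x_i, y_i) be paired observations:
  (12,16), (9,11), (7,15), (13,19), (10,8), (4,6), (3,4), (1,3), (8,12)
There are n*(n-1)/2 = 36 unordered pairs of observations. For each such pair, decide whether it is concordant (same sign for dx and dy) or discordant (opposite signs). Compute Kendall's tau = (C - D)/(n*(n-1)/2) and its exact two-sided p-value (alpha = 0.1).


Step 1: Enumerate the 36 unordered pairs (i,j) with i<j and classify each by sign(x_j-x_i) * sign(y_j-y_i).
  (1,2):dx=-3,dy=-5->C; (1,3):dx=-5,dy=-1->C; (1,4):dx=+1,dy=+3->C; (1,5):dx=-2,dy=-8->C
  (1,6):dx=-8,dy=-10->C; (1,7):dx=-9,dy=-12->C; (1,8):dx=-11,dy=-13->C; (1,9):dx=-4,dy=-4->C
  (2,3):dx=-2,dy=+4->D; (2,4):dx=+4,dy=+8->C; (2,5):dx=+1,dy=-3->D; (2,6):dx=-5,dy=-5->C
  (2,7):dx=-6,dy=-7->C; (2,8):dx=-8,dy=-8->C; (2,9):dx=-1,dy=+1->D; (3,4):dx=+6,dy=+4->C
  (3,5):dx=+3,dy=-7->D; (3,6):dx=-3,dy=-9->C; (3,7):dx=-4,dy=-11->C; (3,8):dx=-6,dy=-12->C
  (3,9):dx=+1,dy=-3->D; (4,5):dx=-3,dy=-11->C; (4,6):dx=-9,dy=-13->C; (4,7):dx=-10,dy=-15->C
  (4,8):dx=-12,dy=-16->C; (4,9):dx=-5,dy=-7->C; (5,6):dx=-6,dy=-2->C; (5,7):dx=-7,dy=-4->C
  (5,8):dx=-9,dy=-5->C; (5,9):dx=-2,dy=+4->D; (6,7):dx=-1,dy=-2->C; (6,8):dx=-3,dy=-3->C
  (6,9):dx=+4,dy=+6->C; (7,8):dx=-2,dy=-1->C; (7,9):dx=+5,dy=+8->C; (8,9):dx=+7,dy=+9->C
Step 2: C = 30, D = 6, total pairs = 36.
Step 3: tau = (C - D)/(n(n-1)/2) = (30 - 6)/36 = 0.666667.
Step 4: Exact two-sided p-value (enumerate n! = 362880 permutations of y under H0): p = 0.012665.
Step 5: alpha = 0.1. reject H0.

tau_b = 0.6667 (C=30, D=6), p = 0.012665, reject H0.


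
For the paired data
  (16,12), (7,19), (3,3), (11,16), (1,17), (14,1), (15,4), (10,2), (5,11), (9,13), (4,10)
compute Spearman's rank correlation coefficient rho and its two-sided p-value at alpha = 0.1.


Step 1: Rank x and y separately (midranks; no ties here).
rank(x): 16->11, 7->5, 3->2, 11->8, 1->1, 14->9, 15->10, 10->7, 5->4, 9->6, 4->3
rank(y): 12->7, 19->11, 3->3, 16->9, 17->10, 1->1, 4->4, 2->2, 11->6, 13->8, 10->5
Step 2: d_i = R_x(i) - R_y(i); compute d_i^2.
  (11-7)^2=16, (5-11)^2=36, (2-3)^2=1, (8-9)^2=1, (1-10)^2=81, (9-1)^2=64, (10-4)^2=36, (7-2)^2=25, (4-6)^2=4, (6-8)^2=4, (3-5)^2=4
sum(d^2) = 272.
Step 3: rho = 1 - 6*272 / (11*(11^2 - 1)) = 1 - 1632/1320 = -0.236364.
Step 4: Under H0, t = rho * sqrt((n-2)/(1-rho^2)) = -0.7298 ~ t(9).
Step 5: Two-sided p-value from the t-distribution with 9 df = 0.484091.
Step 6: alpha = 0.1. fail to reject H0.

rho = -0.2364, p = 0.484091, fail to reject H0 at alpha = 0.1.


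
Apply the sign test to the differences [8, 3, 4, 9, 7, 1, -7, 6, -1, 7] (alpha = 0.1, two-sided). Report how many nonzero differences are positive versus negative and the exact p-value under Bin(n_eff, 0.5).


Step 1: Discard zero differences. Original n = 10; n_eff = number of nonzero differences = 10.
Nonzero differences (with sign): +8, +3, +4, +9, +7, +1, -7, +6, -1, +7
Step 2: Count signs: positive = 8, negative = 2.
Step 3: Under H0: P(positive) = 0.5, so the number of positives S ~ Bin(10, 0.5).
Step 4: Two-sided exact p-value = sum of Bin(10,0.5) probabilities at or below the observed probability = 0.109375.
Step 5: alpha = 0.1. fail to reject H0.

n_eff = 10, pos = 8, neg = 2, p = 0.109375, fail to reject H0.


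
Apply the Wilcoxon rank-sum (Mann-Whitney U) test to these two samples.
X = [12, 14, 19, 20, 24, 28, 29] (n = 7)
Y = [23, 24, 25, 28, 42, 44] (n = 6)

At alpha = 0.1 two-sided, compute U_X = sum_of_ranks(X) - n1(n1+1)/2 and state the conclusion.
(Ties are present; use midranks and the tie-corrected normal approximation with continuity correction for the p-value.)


Step 1: Combine and sort all 13 observations; assign midranks.
sorted (value, group): (12,X), (14,X), (19,X), (20,X), (23,Y), (24,X), (24,Y), (25,Y), (28,X), (28,Y), (29,X), (42,Y), (44,Y)
ranks: 12->1, 14->2, 19->3, 20->4, 23->5, 24->6.5, 24->6.5, 25->8, 28->9.5, 28->9.5, 29->11, 42->12, 44->13
Step 2: Rank sum for X: R1 = 1 + 2 + 3 + 4 + 6.5 + 9.5 + 11 = 37.
Step 3: U_X = R1 - n1(n1+1)/2 = 37 - 7*8/2 = 37 - 28 = 9.
       U_Y = n1*n2 - U_X = 42 - 9 = 33.
Step 4: Ties are present, so use the tie-corrected normal approximation (with continuity correction) for the p-value.
Step 5: p-value = 0.099478; compare to alpha = 0.1. reject H0.

U_X = 9, p = 0.099478, reject H0 at alpha = 0.1.


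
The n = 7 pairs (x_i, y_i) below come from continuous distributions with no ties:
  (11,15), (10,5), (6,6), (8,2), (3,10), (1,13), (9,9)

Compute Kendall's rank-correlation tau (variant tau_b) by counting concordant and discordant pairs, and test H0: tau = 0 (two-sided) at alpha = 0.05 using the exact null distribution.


Step 1: Enumerate the 21 unordered pairs (i,j) with i<j and classify each by sign(x_j-x_i) * sign(y_j-y_i).
  (1,2):dx=-1,dy=-10->C; (1,3):dx=-5,dy=-9->C; (1,4):dx=-3,dy=-13->C; (1,5):dx=-8,dy=-5->C
  (1,6):dx=-10,dy=-2->C; (1,7):dx=-2,dy=-6->C; (2,3):dx=-4,dy=+1->D; (2,4):dx=-2,dy=-3->C
  (2,5):dx=-7,dy=+5->D; (2,6):dx=-9,dy=+8->D; (2,7):dx=-1,dy=+4->D; (3,4):dx=+2,dy=-4->D
  (3,5):dx=-3,dy=+4->D; (3,6):dx=-5,dy=+7->D; (3,7):dx=+3,dy=+3->C; (4,5):dx=-5,dy=+8->D
  (4,6):dx=-7,dy=+11->D; (4,7):dx=+1,dy=+7->C; (5,6):dx=-2,dy=+3->D; (5,7):dx=+6,dy=-1->D
  (6,7):dx=+8,dy=-4->D
Step 2: C = 9, D = 12, total pairs = 21.
Step 3: tau = (C - D)/(n(n-1)/2) = (9 - 12)/21 = -0.142857.
Step 4: Exact two-sided p-value (enumerate n! = 5040 permutations of y under H0): p = 0.772619.
Step 5: alpha = 0.05. fail to reject H0.

tau_b = -0.1429 (C=9, D=12), p = 0.772619, fail to reject H0.


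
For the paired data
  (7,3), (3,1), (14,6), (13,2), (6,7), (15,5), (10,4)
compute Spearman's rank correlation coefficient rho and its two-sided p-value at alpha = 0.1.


Step 1: Rank x and y separately (midranks; no ties here).
rank(x): 7->3, 3->1, 14->6, 13->5, 6->2, 15->7, 10->4
rank(y): 3->3, 1->1, 6->6, 2->2, 7->7, 5->5, 4->4
Step 2: d_i = R_x(i) - R_y(i); compute d_i^2.
  (3-3)^2=0, (1-1)^2=0, (6-6)^2=0, (5-2)^2=9, (2-7)^2=25, (7-5)^2=4, (4-4)^2=0
sum(d^2) = 38.
Step 3: rho = 1 - 6*38 / (7*(7^2 - 1)) = 1 - 228/336 = 0.321429.
Step 4: Under H0, t = rho * sqrt((n-2)/(1-rho^2)) = 0.7590 ~ t(5).
Step 5: Two-sided p-value from the t-distribution with 5 df = 0.482072.
Step 6: alpha = 0.1. fail to reject H0.

rho = 0.3214, p = 0.482072, fail to reject H0 at alpha = 0.1.


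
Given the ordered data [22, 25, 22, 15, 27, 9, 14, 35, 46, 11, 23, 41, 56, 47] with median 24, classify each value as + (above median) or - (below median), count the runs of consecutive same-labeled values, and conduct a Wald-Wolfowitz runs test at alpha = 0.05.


Step 1: Compute median = 24; label A = above, B = below.
Labels in order: BABBABBAABBAAA  (n_A = 7, n_B = 7)
Step 2: Count runs R = 8.
Step 3: Under H0 (random ordering), E[R] = 2*n_A*n_B/(n_A+n_B) + 1 = 2*7*7/14 + 1 = 8.0000.
        Var[R] = 2*n_A*n_B*(2*n_A*n_B - n_A - n_B) / ((n_A+n_B)^2 * (n_A+n_B-1)) = 8232/2548 = 3.2308.
        SD[R] = 1.7974.
Step 4: R = E[R], so z = 0 with no continuity correction.
Step 5: Two-sided p-value via normal approximation = 2*(1 - Phi(|z|)) = 1.000000.
Step 6: alpha = 0.05. fail to reject H0.

R = 8, z = 0.0000, p = 1.000000, fail to reject H0.


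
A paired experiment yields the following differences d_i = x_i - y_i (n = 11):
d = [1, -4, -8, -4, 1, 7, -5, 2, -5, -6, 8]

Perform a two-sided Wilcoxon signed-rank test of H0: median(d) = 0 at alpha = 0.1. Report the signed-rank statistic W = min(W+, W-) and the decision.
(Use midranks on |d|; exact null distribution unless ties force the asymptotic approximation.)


Step 1: Drop any zero differences (none here) and take |d_i|.
|d| = [1, 4, 8, 4, 1, 7, 5, 2, 5, 6, 8]
Step 2: Midrank |d_i| (ties get averaged ranks).
ranks: |1|->1.5, |4|->4.5, |8|->10.5, |4|->4.5, |1|->1.5, |7|->9, |5|->6.5, |2|->3, |5|->6.5, |6|->8, |8|->10.5
Step 3: Attach original signs; sum ranks with positive sign and with negative sign.
W+ = 1.5 + 1.5 + 9 + 3 + 10.5 = 25.5
W- = 4.5 + 10.5 + 4.5 + 6.5 + 6.5 + 8 = 40.5
(Check: W+ + W- = 66 should equal n(n+1)/2 = 66.)
Step 4: Test statistic W = min(W+, W-) = 25.5.
Step 5: Ties in |d|, so use the tie-corrected normal approximation.
        E[W] = n(n+1)/4 = 11*12/4 = 33.
        Tie groups: |d|=1 (t=2), |d|=4 (t=2), |d|=5 (t=2), |d|=8 (t=2); sum(t^3 - t) = 24.
        Var[W] = n(n+1)(2n+1)/24 - sum(t^3-t)/48 = 3036/24 - 24/48 = 126.
        z = (W - E[W]) / sqrt(Var[W]) = (25.5 - 33) / 11.2250 = -0.6682.
        Two-sided p = 2*Phi(z) = 0.504036.
Step 6: alpha = 0.1. fail to reject H0.

W+ = 25.5, W- = 40.5, W = min = 25.5, p = 0.504036, fail to reject H0.


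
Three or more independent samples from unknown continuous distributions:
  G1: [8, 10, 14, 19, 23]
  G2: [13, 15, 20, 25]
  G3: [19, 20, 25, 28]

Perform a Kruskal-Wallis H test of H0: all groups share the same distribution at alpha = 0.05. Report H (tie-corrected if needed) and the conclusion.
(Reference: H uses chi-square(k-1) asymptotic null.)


Step 1: Combine all N = 13 observations and assign midranks.
sorted (value, group, rank): (8,G1,1), (10,G1,2), (13,G2,3), (14,G1,4), (15,G2,5), (19,G1,6.5), (19,G3,6.5), (20,G2,8.5), (20,G3,8.5), (23,G1,10), (25,G2,11.5), (25,G3,11.5), (28,G3,13)
Step 2: Sum ranks within each group.
R_1 = 23.5 (n_1 = 5)
R_2 = 28 (n_2 = 4)
R_3 = 39.5 (n_3 = 4)
Step 3: H = 12/(N(N+1)) * sum(R_i^2/n_i) - 3(N+1)
     = 12/(13*14) * (23.5^2/5 + 28^2/4 + 39.5^2/4) - 3*14
     = 0.065934 * 696.513 - 42
     = 3.923901.
Step 4: Ties present; correction factor C = 1 - 18/(13^3 - 13) = 0.991758. Corrected H = 3.923901 / 0.991758 = 3.956510.
Step 5: Under H0, H ~ chi^2(2); p-value = 0.138310.
Step 6: alpha = 0.05. fail to reject H0.

H = 3.9565, df = 2, p = 0.138310, fail to reject H0.


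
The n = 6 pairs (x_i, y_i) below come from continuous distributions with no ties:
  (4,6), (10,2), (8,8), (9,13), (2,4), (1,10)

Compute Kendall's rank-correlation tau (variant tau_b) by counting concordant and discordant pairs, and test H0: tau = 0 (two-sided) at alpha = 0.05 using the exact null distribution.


Step 1: Enumerate the 15 unordered pairs (i,j) with i<j and classify each by sign(x_j-x_i) * sign(y_j-y_i).
  (1,2):dx=+6,dy=-4->D; (1,3):dx=+4,dy=+2->C; (1,4):dx=+5,dy=+7->C; (1,5):dx=-2,dy=-2->C
  (1,6):dx=-3,dy=+4->D; (2,3):dx=-2,dy=+6->D; (2,4):dx=-1,dy=+11->D; (2,5):dx=-8,dy=+2->D
  (2,6):dx=-9,dy=+8->D; (3,4):dx=+1,dy=+5->C; (3,5):dx=-6,dy=-4->C; (3,6):dx=-7,dy=+2->D
  (4,5):dx=-7,dy=-9->C; (4,6):dx=-8,dy=-3->C; (5,6):dx=-1,dy=+6->D
Step 2: C = 7, D = 8, total pairs = 15.
Step 3: tau = (C - D)/(n(n-1)/2) = (7 - 8)/15 = -0.066667.
Step 4: Exact two-sided p-value (enumerate n! = 720 permutations of y under H0): p = 1.000000.
Step 5: alpha = 0.05. fail to reject H0.

tau_b = -0.0667 (C=7, D=8), p = 1.000000, fail to reject H0.


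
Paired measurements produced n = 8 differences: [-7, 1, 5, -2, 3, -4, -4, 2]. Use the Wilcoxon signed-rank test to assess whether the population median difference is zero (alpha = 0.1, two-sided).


Step 1: Drop any zero differences (none here) and take |d_i|.
|d| = [7, 1, 5, 2, 3, 4, 4, 2]
Step 2: Midrank |d_i| (ties get averaged ranks).
ranks: |7|->8, |1|->1, |5|->7, |2|->2.5, |3|->4, |4|->5.5, |4|->5.5, |2|->2.5
Step 3: Attach original signs; sum ranks with positive sign and with negative sign.
W+ = 1 + 7 + 4 + 2.5 = 14.5
W- = 8 + 2.5 + 5.5 + 5.5 = 21.5
(Check: W+ + W- = 36 should equal n(n+1)/2 = 36.)
Step 4: Test statistic W = min(W+, W-) = 14.5.
Step 5: Ties in |d|, so use the tie-corrected normal approximation.
        E[W] = n(n+1)/4 = 8*9/4 = 18.
        Tie groups: |d|=2 (t=2), |d|=4 (t=2); sum(t^3 - t) = 12.
        Var[W] = n(n+1)(2n+1)/24 - sum(t^3-t)/48 = 1224/24 - 12/48 = 50.75.
        z = (W - E[W]) / sqrt(Var[W]) = (14.5 - 18) / 7.1239 = -0.4913.
        Two-sided p = 2*Phi(z) = 0.623212.
Step 6: alpha = 0.1. fail to reject H0.

W+ = 14.5, W- = 21.5, W = min = 14.5, p = 0.623212, fail to reject H0.


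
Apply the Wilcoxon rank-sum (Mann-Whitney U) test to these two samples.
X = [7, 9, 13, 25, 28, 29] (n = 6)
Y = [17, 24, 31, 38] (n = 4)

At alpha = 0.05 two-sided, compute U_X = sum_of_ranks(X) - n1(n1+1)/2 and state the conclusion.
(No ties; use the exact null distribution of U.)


Step 1: Combine and sort all 10 observations; assign midranks.
sorted (value, group): (7,X), (9,X), (13,X), (17,Y), (24,Y), (25,X), (28,X), (29,X), (31,Y), (38,Y)
ranks: 7->1, 9->2, 13->3, 17->4, 24->5, 25->6, 28->7, 29->8, 31->9, 38->10
Step 2: Rank sum for X: R1 = 1 + 2 + 3 + 6 + 7 + 8 = 27.
Step 3: U_X = R1 - n1(n1+1)/2 = 27 - 6*7/2 = 27 - 21 = 6.
       U_Y = n1*n2 - U_X = 24 - 6 = 18.
Step 4: No ties, so the exact null distribution of U (based on enumerating the C(10,6) = 210 equally likely rank assignments) gives the two-sided p-value.
Step 5: p-value = 0.257143; compare to alpha = 0.05. fail to reject H0.

U_X = 6, p = 0.257143, fail to reject H0 at alpha = 0.05.


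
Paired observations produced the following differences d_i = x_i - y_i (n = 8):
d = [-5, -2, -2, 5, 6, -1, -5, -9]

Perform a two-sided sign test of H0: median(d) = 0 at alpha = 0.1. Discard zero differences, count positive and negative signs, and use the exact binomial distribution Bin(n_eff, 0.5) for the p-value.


Step 1: Discard zero differences. Original n = 8; n_eff = number of nonzero differences = 8.
Nonzero differences (with sign): -5, -2, -2, +5, +6, -1, -5, -9
Step 2: Count signs: positive = 2, negative = 6.
Step 3: Under H0: P(positive) = 0.5, so the number of positives S ~ Bin(8, 0.5).
Step 4: Two-sided exact p-value = sum of Bin(8,0.5) probabilities at or below the observed probability = 0.289062.
Step 5: alpha = 0.1. fail to reject H0.

n_eff = 8, pos = 2, neg = 6, p = 0.289062, fail to reject H0.


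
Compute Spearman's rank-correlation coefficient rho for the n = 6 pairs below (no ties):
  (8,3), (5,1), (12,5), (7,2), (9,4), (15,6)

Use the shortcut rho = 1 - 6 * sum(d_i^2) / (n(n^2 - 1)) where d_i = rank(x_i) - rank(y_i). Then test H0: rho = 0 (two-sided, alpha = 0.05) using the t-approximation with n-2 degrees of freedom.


Step 1: Rank x and y separately (midranks; no ties here).
rank(x): 8->3, 5->1, 12->5, 7->2, 9->4, 15->6
rank(y): 3->3, 1->1, 5->5, 2->2, 4->4, 6->6
Step 2: d_i = R_x(i) - R_y(i); compute d_i^2.
  (3-3)^2=0, (1-1)^2=0, (5-5)^2=0, (2-2)^2=0, (4-4)^2=0, (6-6)^2=0
sum(d^2) = 0.
Step 3: rho = 1 - 6*0 / (6*(6^2 - 1)) = 1 - 0/210 = 1.000000.
Step 5: Two-sided p-value from the t-distribution with 4 df = 0.000000.
Step 6: alpha = 0.05. reject H0.

rho = 1.0000, p = 0.000000, reject H0 at alpha = 0.05.


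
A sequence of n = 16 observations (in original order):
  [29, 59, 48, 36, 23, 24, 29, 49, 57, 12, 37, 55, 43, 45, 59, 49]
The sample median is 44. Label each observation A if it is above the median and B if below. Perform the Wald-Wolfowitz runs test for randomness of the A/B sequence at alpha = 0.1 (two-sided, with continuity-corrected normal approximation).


Step 1: Compute median = 44; label A = above, B = below.
Labels in order: BAABBBBAABBABAAA  (n_A = 8, n_B = 8)
Step 2: Count runs R = 8.
Step 3: Under H0 (random ordering), E[R] = 2*n_A*n_B/(n_A+n_B) + 1 = 2*8*8/16 + 1 = 9.0000.
        Var[R] = 2*n_A*n_B*(2*n_A*n_B - n_A - n_B) / ((n_A+n_B)^2 * (n_A+n_B-1)) = 14336/3840 = 3.7333.
        SD[R] = 1.9322.
Step 4: Continuity-corrected z = (R + 0.5 - E[R]) / SD[R] = (8 + 0.5 - 9.0000) / 1.9322 = -0.2588.
Step 5: Two-sided p-value via normal approximation = 2*(1 - Phi(|z|)) = 0.795809.
Step 6: alpha = 0.1. fail to reject H0.

R = 8, z = -0.2588, p = 0.795809, fail to reject H0.


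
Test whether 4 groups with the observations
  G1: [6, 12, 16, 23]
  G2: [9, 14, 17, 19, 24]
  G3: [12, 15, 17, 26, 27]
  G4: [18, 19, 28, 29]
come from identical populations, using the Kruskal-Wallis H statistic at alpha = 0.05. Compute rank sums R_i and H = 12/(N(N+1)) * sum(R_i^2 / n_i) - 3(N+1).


Step 1: Combine all N = 18 observations and assign midranks.
sorted (value, group, rank): (6,G1,1), (9,G2,2), (12,G1,3.5), (12,G3,3.5), (14,G2,5), (15,G3,6), (16,G1,7), (17,G2,8.5), (17,G3,8.5), (18,G4,10), (19,G2,11.5), (19,G4,11.5), (23,G1,13), (24,G2,14), (26,G3,15), (27,G3,16), (28,G4,17), (29,G4,18)
Step 2: Sum ranks within each group.
R_1 = 24.5 (n_1 = 4)
R_2 = 41 (n_2 = 5)
R_3 = 49 (n_3 = 5)
R_4 = 56.5 (n_4 = 4)
Step 3: H = 12/(N(N+1)) * sum(R_i^2/n_i) - 3(N+1)
     = 12/(18*19) * (24.5^2/4 + 41^2/5 + 49^2/5 + 56.5^2/4) - 3*19
     = 0.035088 * 1764.53 - 57
     = 4.913158.
Step 4: Ties present; correction factor C = 1 - 18/(18^3 - 18) = 0.996904. Corrected H = 4.913158 / 0.996904 = 4.928416.
Step 5: Under H0, H ~ chi^2(3); p-value = 0.177115.
Step 6: alpha = 0.05. fail to reject H0.

H = 4.9284, df = 3, p = 0.177115, fail to reject H0.


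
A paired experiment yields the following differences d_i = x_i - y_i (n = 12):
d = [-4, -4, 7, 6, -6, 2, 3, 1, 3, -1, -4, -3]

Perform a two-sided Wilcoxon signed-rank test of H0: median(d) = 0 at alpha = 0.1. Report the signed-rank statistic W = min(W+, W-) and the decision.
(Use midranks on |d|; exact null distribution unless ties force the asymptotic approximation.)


Step 1: Drop any zero differences (none here) and take |d_i|.
|d| = [4, 4, 7, 6, 6, 2, 3, 1, 3, 1, 4, 3]
Step 2: Midrank |d_i| (ties get averaged ranks).
ranks: |4|->8, |4|->8, |7|->12, |6|->10.5, |6|->10.5, |2|->3, |3|->5, |1|->1.5, |3|->5, |1|->1.5, |4|->8, |3|->5
Step 3: Attach original signs; sum ranks with positive sign and with negative sign.
W+ = 12 + 10.5 + 3 + 5 + 1.5 + 5 = 37
W- = 8 + 8 + 10.5 + 1.5 + 8 + 5 = 41
(Check: W+ + W- = 78 should equal n(n+1)/2 = 78.)
Step 4: Test statistic W = min(W+, W-) = 37.
Step 5: Ties in |d|, so use the tie-corrected normal approximation.
        E[W] = n(n+1)/4 = 12*13/4 = 39.
        Tie groups: |d|=1 (t=2), |d|=3 (t=3), |d|=4 (t=3), |d|=6 (t=2); sum(t^3 - t) = 60.
        Var[W] = n(n+1)(2n+1)/24 - sum(t^3-t)/48 = 3900/24 - 60/48 = 161.25.
        z = (W - E[W]) / sqrt(Var[W]) = (37 - 39) / 12.6984 = -0.1575.
        Two-sided p = 2*Phi(z) = 0.874851.
Step 6: alpha = 0.1. fail to reject H0.

W+ = 37, W- = 41, W = min = 37, p = 0.874851, fail to reject H0.


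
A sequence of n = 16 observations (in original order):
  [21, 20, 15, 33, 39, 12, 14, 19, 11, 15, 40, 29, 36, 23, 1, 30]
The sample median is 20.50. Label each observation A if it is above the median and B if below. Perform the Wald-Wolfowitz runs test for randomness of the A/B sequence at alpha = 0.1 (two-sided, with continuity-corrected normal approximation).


Step 1: Compute median = 20.50; label A = above, B = below.
Labels in order: ABBAABBBBBAAAABA  (n_A = 8, n_B = 8)
Step 2: Count runs R = 7.
Step 3: Under H0 (random ordering), E[R] = 2*n_A*n_B/(n_A+n_B) + 1 = 2*8*8/16 + 1 = 9.0000.
        Var[R] = 2*n_A*n_B*(2*n_A*n_B - n_A - n_B) / ((n_A+n_B)^2 * (n_A+n_B-1)) = 14336/3840 = 3.7333.
        SD[R] = 1.9322.
Step 4: Continuity-corrected z = (R + 0.5 - E[R]) / SD[R] = (7 + 0.5 - 9.0000) / 1.9322 = -0.7763.
Step 5: Two-sided p-value via normal approximation = 2*(1 - Phi(|z|)) = 0.437558.
Step 6: alpha = 0.1. fail to reject H0.

R = 7, z = -0.7763, p = 0.437558, fail to reject H0.


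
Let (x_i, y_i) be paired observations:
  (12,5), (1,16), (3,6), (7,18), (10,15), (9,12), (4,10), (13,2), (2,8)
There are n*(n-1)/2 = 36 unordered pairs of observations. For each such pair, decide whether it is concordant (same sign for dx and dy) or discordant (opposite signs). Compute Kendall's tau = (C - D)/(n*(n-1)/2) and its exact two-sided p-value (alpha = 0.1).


Step 1: Enumerate the 36 unordered pairs (i,j) with i<j and classify each by sign(x_j-x_i) * sign(y_j-y_i).
  (1,2):dx=-11,dy=+11->D; (1,3):dx=-9,dy=+1->D; (1,4):dx=-5,dy=+13->D; (1,5):dx=-2,dy=+10->D
  (1,6):dx=-3,dy=+7->D; (1,7):dx=-8,dy=+5->D; (1,8):dx=+1,dy=-3->D; (1,9):dx=-10,dy=+3->D
  (2,3):dx=+2,dy=-10->D; (2,4):dx=+6,dy=+2->C; (2,5):dx=+9,dy=-1->D; (2,6):dx=+8,dy=-4->D
  (2,7):dx=+3,dy=-6->D; (2,8):dx=+12,dy=-14->D; (2,9):dx=+1,dy=-8->D; (3,4):dx=+4,dy=+12->C
  (3,5):dx=+7,dy=+9->C; (3,6):dx=+6,dy=+6->C; (3,7):dx=+1,dy=+4->C; (3,8):dx=+10,dy=-4->D
  (3,9):dx=-1,dy=+2->D; (4,5):dx=+3,dy=-3->D; (4,6):dx=+2,dy=-6->D; (4,7):dx=-3,dy=-8->C
  (4,8):dx=+6,dy=-16->D; (4,9):dx=-5,dy=-10->C; (5,6):dx=-1,dy=-3->C; (5,7):dx=-6,dy=-5->C
  (5,8):dx=+3,dy=-13->D; (5,9):dx=-8,dy=-7->C; (6,7):dx=-5,dy=-2->C; (6,8):dx=+4,dy=-10->D
  (6,9):dx=-7,dy=-4->C; (7,8):dx=+9,dy=-8->D; (7,9):dx=-2,dy=-2->C; (8,9):dx=-11,dy=+6->D
Step 2: C = 13, D = 23, total pairs = 36.
Step 3: tau = (C - D)/(n(n-1)/2) = (13 - 23)/36 = -0.277778.
Step 4: Exact two-sided p-value (enumerate n! = 362880 permutations of y under H0): p = 0.358488.
Step 5: alpha = 0.1. fail to reject H0.

tau_b = -0.2778 (C=13, D=23), p = 0.358488, fail to reject H0.


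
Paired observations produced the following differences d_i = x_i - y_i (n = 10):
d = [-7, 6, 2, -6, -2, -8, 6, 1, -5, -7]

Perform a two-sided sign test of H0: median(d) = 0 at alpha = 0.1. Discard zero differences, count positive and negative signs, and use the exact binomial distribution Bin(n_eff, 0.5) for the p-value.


Step 1: Discard zero differences. Original n = 10; n_eff = number of nonzero differences = 10.
Nonzero differences (with sign): -7, +6, +2, -6, -2, -8, +6, +1, -5, -7
Step 2: Count signs: positive = 4, negative = 6.
Step 3: Under H0: P(positive) = 0.5, so the number of positives S ~ Bin(10, 0.5).
Step 4: Two-sided exact p-value = sum of Bin(10,0.5) probabilities at or below the observed probability = 0.753906.
Step 5: alpha = 0.1. fail to reject H0.

n_eff = 10, pos = 4, neg = 6, p = 0.753906, fail to reject H0.


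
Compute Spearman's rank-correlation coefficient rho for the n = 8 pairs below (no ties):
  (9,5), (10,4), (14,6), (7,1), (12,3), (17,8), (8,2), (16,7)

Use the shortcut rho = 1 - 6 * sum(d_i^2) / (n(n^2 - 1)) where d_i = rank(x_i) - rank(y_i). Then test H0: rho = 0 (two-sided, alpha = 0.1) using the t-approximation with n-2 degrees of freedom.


Step 1: Rank x and y separately (midranks; no ties here).
rank(x): 9->3, 10->4, 14->6, 7->1, 12->5, 17->8, 8->2, 16->7
rank(y): 5->5, 4->4, 6->6, 1->1, 3->3, 8->8, 2->2, 7->7
Step 2: d_i = R_x(i) - R_y(i); compute d_i^2.
  (3-5)^2=4, (4-4)^2=0, (6-6)^2=0, (1-1)^2=0, (5-3)^2=4, (8-8)^2=0, (2-2)^2=0, (7-7)^2=0
sum(d^2) = 8.
Step 3: rho = 1 - 6*8 / (8*(8^2 - 1)) = 1 - 48/504 = 0.904762.
Step 4: Under H0, t = rho * sqrt((n-2)/(1-rho^2)) = 5.2034 ~ t(6).
Step 5: Two-sided p-value from the t-distribution with 6 df = 0.002008.
Step 6: alpha = 0.1. reject H0.

rho = 0.9048, p = 0.002008, reject H0 at alpha = 0.1.


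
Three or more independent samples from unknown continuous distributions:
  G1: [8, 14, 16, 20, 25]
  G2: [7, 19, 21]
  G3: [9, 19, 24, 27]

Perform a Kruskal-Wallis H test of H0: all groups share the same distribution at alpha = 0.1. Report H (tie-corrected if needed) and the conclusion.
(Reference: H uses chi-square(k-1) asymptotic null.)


Step 1: Combine all N = 12 observations and assign midranks.
sorted (value, group, rank): (7,G2,1), (8,G1,2), (9,G3,3), (14,G1,4), (16,G1,5), (19,G2,6.5), (19,G3,6.5), (20,G1,8), (21,G2,9), (24,G3,10), (25,G1,11), (27,G3,12)
Step 2: Sum ranks within each group.
R_1 = 30 (n_1 = 5)
R_2 = 16.5 (n_2 = 3)
R_3 = 31.5 (n_3 = 4)
Step 3: H = 12/(N(N+1)) * sum(R_i^2/n_i) - 3(N+1)
     = 12/(12*13) * (30^2/5 + 16.5^2/3 + 31.5^2/4) - 3*13
     = 0.076923 * 518.812 - 39
     = 0.908654.
Step 4: Ties present; correction factor C = 1 - 6/(12^3 - 12) = 0.996503. Corrected H = 0.908654 / 0.996503 = 0.911842.
Step 5: Under H0, H ~ chi^2(2); p-value = 0.633864.
Step 6: alpha = 0.1. fail to reject H0.

H = 0.9118, df = 2, p = 0.633864, fail to reject H0.


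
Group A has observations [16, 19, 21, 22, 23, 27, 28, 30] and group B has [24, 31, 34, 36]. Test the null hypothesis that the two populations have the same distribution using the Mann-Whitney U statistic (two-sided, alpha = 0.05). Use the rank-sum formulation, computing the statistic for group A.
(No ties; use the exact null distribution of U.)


Step 1: Combine and sort all 12 observations; assign midranks.
sorted (value, group): (16,X), (19,X), (21,X), (22,X), (23,X), (24,Y), (27,X), (28,X), (30,X), (31,Y), (34,Y), (36,Y)
ranks: 16->1, 19->2, 21->3, 22->4, 23->5, 24->6, 27->7, 28->8, 30->9, 31->10, 34->11, 36->12
Step 2: Rank sum for X: R1 = 1 + 2 + 3 + 4 + 5 + 7 + 8 + 9 = 39.
Step 3: U_X = R1 - n1(n1+1)/2 = 39 - 8*9/2 = 39 - 36 = 3.
       U_Y = n1*n2 - U_X = 32 - 3 = 29.
Step 4: No ties, so the exact null distribution of U (based on enumerating the C(12,8) = 495 equally likely rank assignments) gives the two-sided p-value.
Step 5: p-value = 0.028283; compare to alpha = 0.05. reject H0.

U_X = 3, p = 0.028283, reject H0 at alpha = 0.05.


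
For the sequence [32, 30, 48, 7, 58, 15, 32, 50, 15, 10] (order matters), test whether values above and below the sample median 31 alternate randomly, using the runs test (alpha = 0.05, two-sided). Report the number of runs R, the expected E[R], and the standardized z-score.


Step 1: Compute median = 31; label A = above, B = below.
Labels in order: ABABABAABB  (n_A = 5, n_B = 5)
Step 2: Count runs R = 8.
Step 3: Under H0 (random ordering), E[R] = 2*n_A*n_B/(n_A+n_B) + 1 = 2*5*5/10 + 1 = 6.0000.
        Var[R] = 2*n_A*n_B*(2*n_A*n_B - n_A - n_B) / ((n_A+n_B)^2 * (n_A+n_B-1)) = 2000/900 = 2.2222.
        SD[R] = 1.4907.
Step 4: Continuity-corrected z = (R - 0.5 - E[R]) / SD[R] = (8 - 0.5 - 6.0000) / 1.4907 = 1.0062.
Step 5: Two-sided p-value via normal approximation = 2*(1 - Phi(|z|)) = 0.314305.
Step 6: alpha = 0.05. fail to reject H0.

R = 8, z = 1.0062, p = 0.314305, fail to reject H0.


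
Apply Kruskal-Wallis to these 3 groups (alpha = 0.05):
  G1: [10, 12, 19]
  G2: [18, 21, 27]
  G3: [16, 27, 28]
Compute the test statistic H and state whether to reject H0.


Step 1: Combine all N = 9 observations and assign midranks.
sorted (value, group, rank): (10,G1,1), (12,G1,2), (16,G3,3), (18,G2,4), (19,G1,5), (21,G2,6), (27,G2,7.5), (27,G3,7.5), (28,G3,9)
Step 2: Sum ranks within each group.
R_1 = 8 (n_1 = 3)
R_2 = 17.5 (n_2 = 3)
R_3 = 19.5 (n_3 = 3)
Step 3: H = 12/(N(N+1)) * sum(R_i^2/n_i) - 3(N+1)
     = 12/(9*10) * (8^2/3 + 17.5^2/3 + 19.5^2/3) - 3*10
     = 0.133333 * 250.167 - 30
     = 3.355556.
Step 4: Ties present; correction factor C = 1 - 6/(9^3 - 9) = 0.991667. Corrected H = 3.355556 / 0.991667 = 3.383754.
Step 5: Under H0, H ~ chi^2(2); p-value = 0.184174.
Step 6: alpha = 0.05. fail to reject H0.

H = 3.3838, df = 2, p = 0.184174, fail to reject H0.


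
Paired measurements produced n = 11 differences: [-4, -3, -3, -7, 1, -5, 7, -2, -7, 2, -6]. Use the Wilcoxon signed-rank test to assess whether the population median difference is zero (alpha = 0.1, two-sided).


Step 1: Drop any zero differences (none here) and take |d_i|.
|d| = [4, 3, 3, 7, 1, 5, 7, 2, 7, 2, 6]
Step 2: Midrank |d_i| (ties get averaged ranks).
ranks: |4|->6, |3|->4.5, |3|->4.5, |7|->10, |1|->1, |5|->7, |7|->10, |2|->2.5, |7|->10, |2|->2.5, |6|->8
Step 3: Attach original signs; sum ranks with positive sign and with negative sign.
W+ = 1 + 10 + 2.5 = 13.5
W- = 6 + 4.5 + 4.5 + 10 + 7 + 2.5 + 10 + 8 = 52.5
(Check: W+ + W- = 66 should equal n(n+1)/2 = 66.)
Step 4: Test statistic W = min(W+, W-) = 13.5.
Step 5: Ties in |d|, so use the tie-corrected normal approximation.
        E[W] = n(n+1)/4 = 11*12/4 = 33.
        Tie groups: |d|=2 (t=2), |d|=3 (t=2), |d|=7 (t=3); sum(t^3 - t) = 36.
        Var[W] = n(n+1)(2n+1)/24 - sum(t^3-t)/48 = 3036/24 - 36/48 = 125.75.
        z = (W - E[W]) / sqrt(Var[W]) = (13.5 - 33) / 11.2138 = -1.7389.
        Two-sided p = 2*Phi(z) = 0.082048.
Step 6: alpha = 0.1. reject H0.

W+ = 13.5, W- = 52.5, W = min = 13.5, p = 0.082048, reject H0.


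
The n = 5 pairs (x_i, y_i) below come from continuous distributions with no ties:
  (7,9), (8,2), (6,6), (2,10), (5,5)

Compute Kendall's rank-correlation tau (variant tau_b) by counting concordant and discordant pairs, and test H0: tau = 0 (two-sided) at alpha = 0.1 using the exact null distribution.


Step 1: Enumerate the 10 unordered pairs (i,j) with i<j and classify each by sign(x_j-x_i) * sign(y_j-y_i).
  (1,2):dx=+1,dy=-7->D; (1,3):dx=-1,dy=-3->C; (1,4):dx=-5,dy=+1->D; (1,5):dx=-2,dy=-4->C
  (2,3):dx=-2,dy=+4->D; (2,4):dx=-6,dy=+8->D; (2,5):dx=-3,dy=+3->D; (3,4):dx=-4,dy=+4->D
  (3,5):dx=-1,dy=-1->C; (4,5):dx=+3,dy=-5->D
Step 2: C = 3, D = 7, total pairs = 10.
Step 3: tau = (C - D)/(n(n-1)/2) = (3 - 7)/10 = -0.400000.
Step 4: Exact two-sided p-value (enumerate n! = 120 permutations of y under H0): p = 0.483333.
Step 5: alpha = 0.1. fail to reject H0.

tau_b = -0.4000 (C=3, D=7), p = 0.483333, fail to reject H0.


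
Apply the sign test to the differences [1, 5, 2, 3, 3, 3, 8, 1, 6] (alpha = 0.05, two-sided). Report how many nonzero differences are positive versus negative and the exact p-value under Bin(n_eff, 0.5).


Step 1: Discard zero differences. Original n = 9; n_eff = number of nonzero differences = 9.
Nonzero differences (with sign): +1, +5, +2, +3, +3, +3, +8, +1, +6
Step 2: Count signs: positive = 9, negative = 0.
Step 3: Under H0: P(positive) = 0.5, so the number of positives S ~ Bin(9, 0.5).
Step 4: Two-sided exact p-value = sum of Bin(9,0.5) probabilities at or below the observed probability = 0.003906.
Step 5: alpha = 0.05. reject H0.

n_eff = 9, pos = 9, neg = 0, p = 0.003906, reject H0.


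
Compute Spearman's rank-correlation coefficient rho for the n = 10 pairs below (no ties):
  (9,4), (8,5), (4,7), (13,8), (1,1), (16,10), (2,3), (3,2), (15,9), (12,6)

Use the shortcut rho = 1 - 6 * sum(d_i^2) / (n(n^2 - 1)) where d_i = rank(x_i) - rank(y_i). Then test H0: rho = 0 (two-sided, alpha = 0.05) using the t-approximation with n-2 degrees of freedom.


Step 1: Rank x and y separately (midranks; no ties here).
rank(x): 9->6, 8->5, 4->4, 13->8, 1->1, 16->10, 2->2, 3->3, 15->9, 12->7
rank(y): 4->4, 5->5, 7->7, 8->8, 1->1, 10->10, 3->3, 2->2, 9->9, 6->6
Step 2: d_i = R_x(i) - R_y(i); compute d_i^2.
  (6-4)^2=4, (5-5)^2=0, (4-7)^2=9, (8-8)^2=0, (1-1)^2=0, (10-10)^2=0, (2-3)^2=1, (3-2)^2=1, (9-9)^2=0, (7-6)^2=1
sum(d^2) = 16.
Step 3: rho = 1 - 6*16 / (10*(10^2 - 1)) = 1 - 96/990 = 0.903030.
Step 4: Under H0, t = rho * sqrt((n-2)/(1-rho^2)) = 5.9457 ~ t(8).
Step 5: Two-sided p-value from the t-distribution with 8 df = 0.000344.
Step 6: alpha = 0.05. reject H0.

rho = 0.9030, p = 0.000344, reject H0 at alpha = 0.05.


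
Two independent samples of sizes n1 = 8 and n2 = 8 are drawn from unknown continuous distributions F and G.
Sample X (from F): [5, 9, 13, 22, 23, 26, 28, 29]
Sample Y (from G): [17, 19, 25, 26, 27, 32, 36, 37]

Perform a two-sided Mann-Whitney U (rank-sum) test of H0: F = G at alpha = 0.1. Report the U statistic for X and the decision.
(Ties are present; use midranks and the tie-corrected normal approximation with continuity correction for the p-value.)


Step 1: Combine and sort all 16 observations; assign midranks.
sorted (value, group): (5,X), (9,X), (13,X), (17,Y), (19,Y), (22,X), (23,X), (25,Y), (26,X), (26,Y), (27,Y), (28,X), (29,X), (32,Y), (36,Y), (37,Y)
ranks: 5->1, 9->2, 13->3, 17->4, 19->5, 22->6, 23->7, 25->8, 26->9.5, 26->9.5, 27->11, 28->12, 29->13, 32->14, 36->15, 37->16
Step 2: Rank sum for X: R1 = 1 + 2 + 3 + 6 + 7 + 9.5 + 12 + 13 = 53.5.
Step 3: U_X = R1 - n1(n1+1)/2 = 53.5 - 8*9/2 = 53.5 - 36 = 17.5.
       U_Y = n1*n2 - U_X = 64 - 17.5 = 46.5.
Step 4: Ties are present, so use the tie-corrected normal approximation (with continuity correction) for the p-value.
Step 5: p-value = 0.141189; compare to alpha = 0.1. fail to reject H0.

U_X = 17.5, p = 0.141189, fail to reject H0 at alpha = 0.1.


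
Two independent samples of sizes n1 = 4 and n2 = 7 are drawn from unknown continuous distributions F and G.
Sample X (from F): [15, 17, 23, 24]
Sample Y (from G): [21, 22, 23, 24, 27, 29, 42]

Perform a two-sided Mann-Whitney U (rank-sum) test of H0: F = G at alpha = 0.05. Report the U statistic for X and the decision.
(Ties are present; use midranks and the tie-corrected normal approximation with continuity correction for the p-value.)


Step 1: Combine and sort all 11 observations; assign midranks.
sorted (value, group): (15,X), (17,X), (21,Y), (22,Y), (23,X), (23,Y), (24,X), (24,Y), (27,Y), (29,Y), (42,Y)
ranks: 15->1, 17->2, 21->3, 22->4, 23->5.5, 23->5.5, 24->7.5, 24->7.5, 27->9, 29->10, 42->11
Step 2: Rank sum for X: R1 = 1 + 2 + 5.5 + 7.5 = 16.
Step 3: U_X = R1 - n1(n1+1)/2 = 16 - 4*5/2 = 16 - 10 = 6.
       U_Y = n1*n2 - U_X = 28 - 6 = 22.
Step 4: Ties are present, so use the tie-corrected normal approximation (with continuity correction) for the p-value.
Step 5: p-value = 0.154489; compare to alpha = 0.05. fail to reject H0.

U_X = 6, p = 0.154489, fail to reject H0 at alpha = 0.05.


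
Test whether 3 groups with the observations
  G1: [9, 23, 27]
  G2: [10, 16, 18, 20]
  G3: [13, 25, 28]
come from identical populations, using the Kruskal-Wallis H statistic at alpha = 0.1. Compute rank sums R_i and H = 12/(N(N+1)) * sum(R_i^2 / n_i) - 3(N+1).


Step 1: Combine all N = 10 observations and assign midranks.
sorted (value, group, rank): (9,G1,1), (10,G2,2), (13,G3,3), (16,G2,4), (18,G2,5), (20,G2,6), (23,G1,7), (25,G3,8), (27,G1,9), (28,G3,10)
Step 2: Sum ranks within each group.
R_1 = 17 (n_1 = 3)
R_2 = 17 (n_2 = 4)
R_3 = 21 (n_3 = 3)
Step 3: H = 12/(N(N+1)) * sum(R_i^2/n_i) - 3(N+1)
     = 12/(10*11) * (17^2/3 + 17^2/4 + 21^2/3) - 3*11
     = 0.109091 * 315.583 - 33
     = 1.427273.
Step 4: No ties, so H is used without correction.
Step 5: Under H0, H ~ chi^2(2); p-value = 0.489860.
Step 6: alpha = 0.1. fail to reject H0.

H = 1.4273, df = 2, p = 0.489860, fail to reject H0.
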